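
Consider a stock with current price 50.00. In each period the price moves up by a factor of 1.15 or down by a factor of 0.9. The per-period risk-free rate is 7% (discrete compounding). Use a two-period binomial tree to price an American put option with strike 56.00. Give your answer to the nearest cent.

6.00

Risk-neutral probability p = (1 + 0.07 − 0.9)/(1.15 − 0.9) = 0.1700/0.2500 = 0.6800
Terminal stock prices: S_uu = 66.12, S_ud = 51.75, S_dd = 40.5
Terminal payoffs (K − S): max(-10.12, 0) = 0, max(4.25, 0) = 4.25, max(15.5, 0) = 15.5
Node u (S = 57.5): continuation = 1/1.07·[0.6800·0.0000 + 0.3200·4.2500] = 1.2710; exercise value = 0.0000 ≤ continuation, so V_u = 1.2710
Node d (S = 45): continuation = 1/1.07·[0.6800·4.2500 + 0.3200·15.5000] = 7.3364; exercise value = 11.0000 > continuation, so V_d = 11.0000 (exercise)
Node 0 (S = 50): continuation = 1/1.07·[0.6800·1.2710 + 0.3200·11.0000] = 4.0975; exercise value = 6.0000 > continuation, so V_0 = 6.0000 (exercise)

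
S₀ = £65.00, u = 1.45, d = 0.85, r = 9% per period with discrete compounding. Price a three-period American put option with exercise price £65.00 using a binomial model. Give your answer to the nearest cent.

£5.47

Risk-neutral probability p = (1 + 0.09 − 0.85)/(1.45 − 0.85) = 0.2400/0.6000 = 0.4000
Terminal stock prices: S_uuu = 198.2, S_uud = 116.2, S_udd = 68.1, S_ddd = 39.92
Terminal payoffs (K − S): max(-133.2, 0) = 0, max(-51.16, 0) = 0, max(-3.096, 0) = 0, max(25.08, 0) = 25.08
Node uu (S = 136.7): continuation = 1/1.09·[0.4000·0.0000 + 0.6000·0.0000] = 0.0000; exercise value = 0.0000 ≤ continuation, so V_uu = 0.0000
Node ud (S = 80.11): continuation = 1/1.09·[0.4000·0.0000 + 0.6000·0.0000] = 0.0000; exercise value = 0.0000 ≤ continuation, so V_ud = 0.0000
Node dd (S = 46.96): continuation = 1/1.09·[0.4000·0.0000 + 0.6000·25.0819] = 13.8065; exercise value = 18.0375 > continuation, so V_dd = 18.0375 (exercise)
Node u (S = 94.25): continuation = 1/1.09·[0.4000·0.0000 + 0.6000·0.0000] = 0.0000; exercise value = 0.0000 ≤ continuation, so V_u = 0.0000
Node d (S = 55.25): continuation = 1/1.09·[0.4000·0.0000 + 0.6000·18.0375] = 9.9289; exercise value = 9.7500 ≤ continuation, so V_d = 9.9289
Node 0 (S = 65): continuation = 1/1.09·[0.4000·0.0000 + 0.6000·9.9289] = 5.4654; exercise value = 0.0000 ≤ continuation, so V_0 = 5.4654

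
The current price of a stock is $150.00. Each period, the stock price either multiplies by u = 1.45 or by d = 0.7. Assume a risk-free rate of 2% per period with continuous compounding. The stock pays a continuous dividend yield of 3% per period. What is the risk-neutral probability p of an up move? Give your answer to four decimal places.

Per-period risk-free factor R = e^0.02 = 1.0202; dividend-adjusted growth = e^(0.02−0.03) = 0.9900.
Risk-neutral probability p = (0.9900 − 0.7)/(1.45 − 0.7) = 0.2900/0.7500 = 0.3867

p = 0.3867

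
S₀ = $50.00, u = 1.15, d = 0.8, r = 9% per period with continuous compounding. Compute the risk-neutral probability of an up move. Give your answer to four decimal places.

Risk-neutral probability p = (e^0.09 − 0.8)/(1.15 − 0.8) = 0.2942/0.3500 = 0.8405

p = 0.8405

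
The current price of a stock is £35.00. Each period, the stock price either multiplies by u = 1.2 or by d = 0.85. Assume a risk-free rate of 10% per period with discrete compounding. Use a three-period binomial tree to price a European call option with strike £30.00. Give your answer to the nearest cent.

Risk-neutral probability p = (1 + 0.1 − 0.85)/(1.2 − 0.85) = 0.2500/0.3500 = 0.7143
Terminal stock prices: S_uuu = 60.48, S_uud = 42.84, S_udd = 30.34, S_ddd = 21.49
Terminal payoffs (S − K): max(30.48, 0) = 30.48, max(12.84, 0) = 12.84, max(0.345, 0) = 0.345, max(-8.506, 0) = 0
Node uu (S = 50.4): V_uu = 1/1.1·[0.7143·30.4800 + 0.2857·12.8400] = 23.1273
Node ud (S = 35.7): V_ud = 1/1.1·[0.7143·12.8400 + 0.2857·0.3450] = 8.4273
Node dd (S = 25.29): V_dd = 1/1.1·[0.7143·0.3450 + 0.2857·0.0000] = 0.2240
Node u (S = 42): V_u = 1/1.1·[0.7143·23.1273 + 0.2857·8.4273] = 17.2066
Node d (S = 29.75): V_d = 1/1.1·[0.7143·8.4273 + 0.2857·0.2240] = 5.5304
Node 0 (S = 35): V_0 = 1/1.1·[0.7143·17.2066 + 0.2857·5.5304] = 12.6096

£12.61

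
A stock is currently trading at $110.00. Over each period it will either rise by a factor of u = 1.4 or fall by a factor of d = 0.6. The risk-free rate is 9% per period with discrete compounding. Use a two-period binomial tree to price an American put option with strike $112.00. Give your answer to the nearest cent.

$20.27

Risk-neutral probability p = (1 + 0.09 − 0.6)/(1.4 − 0.6) = 0.4900/0.8000 = 0.6125
Terminal stock prices: S_uu = 215.6, S_ud = 92.4, S_dd = 39.6
Terminal payoffs (K − S): max(-103.6, 0) = 0, max(19.6, 0) = 19.6, max(72.4, 0) = 72.4
Node u (S = 154): continuation = 1/1.09·[0.6125·0.0000 + 0.3875·19.6000] = 6.9679; exercise value = 0.0000 ≤ continuation, so V_u = 6.9679
Node d (S = 66): continuation = 1/1.09·[0.6125·19.6000 + 0.3875·72.4000] = 36.7523; exercise value = 46.0000 > continuation, so V_d = 46.0000 (exercise)
Node 0 (S = 110): continuation = 1/1.09·[0.6125·6.9679 + 0.3875·46.0000] = 20.2687; exercise value = 2.0000 ≤ continuation, so V_0 = 20.2687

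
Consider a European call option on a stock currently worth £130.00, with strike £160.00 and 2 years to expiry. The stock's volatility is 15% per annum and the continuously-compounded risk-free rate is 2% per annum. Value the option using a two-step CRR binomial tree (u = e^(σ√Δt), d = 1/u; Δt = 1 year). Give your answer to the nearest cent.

£4.17

CRR parameters: u = e^(σ√Δt) = e^(0.15·√1) = 1.1618, d = 1/u = 0.8607
Per-period rate: rΔt = 0.02·1 = 0.02, so R = e^0.02 = 1.0202
Risk-neutral probability p = (e^0.02 − 0.8607)/(1.1618 − 0.8607) = 0.1595/0.3011 = 0.5297
Terminal stock prices: S_uu = 175.5, S_ud = 130, S_dd = 96.31
Terminal payoffs (S − K): max(15.48, 0) = 15.48, max(-30, 0) = 0, max(-63.69, 0) = 0
Node u (S = 151): V_u = e^(−0.02)·[0.5297·15.4816 + 0.4703·0.0000] = 8.0376
Node d (S = 111.9): V_d = e^(−0.02)·[0.5297·0.0000 + 0.4703·0.0000] = 0.0000
Node 0 (S = 130): V_0 = e^(−0.02)·[0.5297·8.0376 + 0.4703·0.0000] = 4.1729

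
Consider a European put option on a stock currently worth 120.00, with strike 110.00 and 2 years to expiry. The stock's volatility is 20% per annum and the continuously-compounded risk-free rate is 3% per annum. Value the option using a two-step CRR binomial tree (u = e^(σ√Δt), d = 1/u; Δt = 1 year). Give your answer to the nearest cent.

6.26

CRR parameters: u = e^(σ√Δt) = e^(0.2·√1) = 1.2214, d = 1/u = 0.8187
Per-period rate: rΔt = 0.03·1 = 0.03, so R = e^0.03 = 1.0305
Risk-neutral probability p = (e^0.03 − 0.8187)/(1.2214 − 0.8187) = 0.2117/0.4027 = 0.5258
Terminal stock prices: S_uu = 179, S_ud = 120, S_dd = 80.44
Terminal payoffs (K − S): max(-69.02, 0) = 0, max(-10, 0) = 0, max(29.56, 0) = 29.56
Node u (S = 146.6): V_u = e^(−0.03)·[0.5258·0.0000 + 0.4742·0.0000] = 0.0000
Node d (S = 98.25): V_d = e^(−0.03)·[0.5258·0.0000 + 0.4742·29.5616] = 13.6039
Node 0 (S = 120): V_0 = e^(−0.03)·[0.5258·0.0000 + 0.4742·13.6039] = 6.2603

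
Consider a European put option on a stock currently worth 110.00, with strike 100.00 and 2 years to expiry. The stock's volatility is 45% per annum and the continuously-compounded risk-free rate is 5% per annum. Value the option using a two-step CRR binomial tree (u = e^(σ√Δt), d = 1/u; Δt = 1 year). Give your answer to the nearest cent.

15.44

CRR parameters: u = e^(σ√Δt) = e^(0.45·√1) = 1.5683, d = 1/u = 0.6376
Per-period rate: rΔt = 0.05·1 = 0.05, so R = e^0.05 = 1.0513
Risk-neutral probability p = (e^0.05 − 0.6376)/(1.5683 − 0.6376) = 0.4136/0.9307 = 0.4445
Terminal stock prices: S_uu = 270.6, S_ud = 110, S_dd = 44.72
Terminal payoffs (K − S): max(-170.6, 0) = 0, max(-10, 0) = 0, max(55.28, 0) = 55.28
Node u (S = 172.5): V_u = e^(−0.05)·[0.4445·0.0000 + 0.5555·0.0000] = 0.0000
Node d (S = 70.14): V_d = e^(−0.05)·[0.4445·0.0000 + 0.5555·55.2773] = 29.2116
Node 0 (S = 110): V_0 = e^(−0.05)·[0.4445·0.0000 + 0.5555·29.2116] = 15.4370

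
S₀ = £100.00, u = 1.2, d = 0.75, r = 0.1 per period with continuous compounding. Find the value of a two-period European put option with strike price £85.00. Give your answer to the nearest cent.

£1.05

Risk-neutral probability p = (e^0.1 − 0.75)/(1.2 − 0.75) = 0.3552/0.4500 = 0.7893
Terminal stock prices: S_uu = 144, S_ud = 90, S_dd = 56.25
Terminal payoffs (K − S): max(-59, 0) = 0, max(-5, 0) = 0, max(28.75, 0) = 28.75
Node u (S = 120): V_u = e^(−0.1)·[0.7893·0.0000 + 0.2107·0.0000] = 0.0000
Node d (S = 75): V_d = e^(−0.1)·[0.7893·0.0000 + 0.2107·28.7500] = 5.4820
Node 0 (S = 100): V_0 = e^(−0.1)·[0.7893·0.0000 + 0.2107·5.4820] = 1.0453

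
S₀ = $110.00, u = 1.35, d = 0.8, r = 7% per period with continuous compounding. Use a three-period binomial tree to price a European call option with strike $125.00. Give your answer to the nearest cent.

$25.02

Risk-neutral probability p = (e^0.07 − 0.8)/(1.35 − 0.8) = 0.2725/0.5500 = 0.4955
Terminal stock prices: S_uuu = 270.6, S_uud = 160.4, S_udd = 95.04, S_ddd = 56.32
Terminal payoffs (S − K): max(145.6, 0) = 145.6, max(35.38, 0) = 35.38, max(-29.96, 0) = 0, max(-68.68, 0) = 0
Node uu (S = 200.5): V_uu = e^(−0.07)·[0.4955·145.6413 + 0.5045·35.3800] = 83.9258
Node ud (S = 118.8): V_ud = e^(−0.07)·[0.4955·35.3800 + 0.5045·0.0000] = 16.3446
Node dd (S = 70.4): V_dd = e^(−0.07)·[0.4955·0.0000 + 0.5045·0.0000] = 0.0000
Node u (S = 148.5): V_u = e^(−0.07)·[0.4955·83.9258 + 0.5045·16.3446] = 46.4603
Node d (S = 88): V_d = e^(−0.07)·[0.4955·16.3446 + 0.5045·0.0000] = 7.5508
Node 0 (S = 110): V_0 = e^(−0.07)·[0.4955·46.4603 + 0.5045·7.5508] = 25.0154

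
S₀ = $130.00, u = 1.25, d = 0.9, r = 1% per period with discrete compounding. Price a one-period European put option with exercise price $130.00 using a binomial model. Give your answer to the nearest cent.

Risk-neutral probability p = (1 + 0.01 − 0.9)/(1.25 − 0.9) = 0.1100/0.3500 = 0.3143
Terminal stock prices: S_u = 162.5, S_d = 117
Terminal payoffs (K − S): max(-32.5, 0) = 0, max(13, 0) = 13
Node 0 (S = 130): V_0 = 1/1.01·[0.3143·0.0000 + 0.6857·13.0000] = 8.8260

$8.83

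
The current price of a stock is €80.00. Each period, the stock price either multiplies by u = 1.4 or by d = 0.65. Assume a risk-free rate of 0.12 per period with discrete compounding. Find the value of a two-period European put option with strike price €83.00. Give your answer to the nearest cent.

Risk-neutral probability p = (1 + 0.12 − 0.65)/(1.4 − 0.65) = 0.4700/0.7500 = 0.6267
Terminal stock prices: S_uu = 156.8, S_ud = 72.8, S_dd = 33.8
Terminal payoffs (K − S): max(-73.8, 0) = 0, max(10.2, 0) = 10.2, max(49.2, 0) = 49.2
Node u (S = 112): V_u = 1/1.12·[0.6267·0.0000 + 0.3733·10.2000] = 3.4000
Node d (S = 52): V_d = 1/1.12·[0.6267·10.2000 + 0.3733·49.2000] = 22.1071
Node 0 (S = 80): V_0 = 1/1.12·[0.6267·3.4000 + 0.3733·22.1071] = 9.2714

€9.27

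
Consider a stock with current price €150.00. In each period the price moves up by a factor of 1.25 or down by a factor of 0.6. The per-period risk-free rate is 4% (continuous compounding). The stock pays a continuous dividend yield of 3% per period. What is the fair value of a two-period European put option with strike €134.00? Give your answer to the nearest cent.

€19.31

Per-period risk-free factor R = e^0.04 = 1.0408; dividend-adjusted growth = e^(0.04−0.03) = 1.0101.
Risk-neutral probability p = (1.0101 − 0.6)/(1.25 − 0.6) = 0.4101/0.6500 = 0.6308
Terminal stock prices: S_uu = 234.4, S_ud = 112.5, S_dd = 54
Terminal payoffs (K − S): max(-100.4, 0) = 0, max(21.5, 0) = 21.5, max(80, 0) = 80
Node u (S = 187.5): V_u = e^(−0.04)·[0.6308·0.0000 + 0.3692·21.5000] = 7.6256
Node d (S = 90): V_d = e^(−0.04)·[0.6308·21.5000 + 0.3692·80.0000] = 41.4057
Node 0 (S = 150): V_0 = e^(−0.04)·[0.6308·7.6256 + 0.3692·41.4057] = 19.3077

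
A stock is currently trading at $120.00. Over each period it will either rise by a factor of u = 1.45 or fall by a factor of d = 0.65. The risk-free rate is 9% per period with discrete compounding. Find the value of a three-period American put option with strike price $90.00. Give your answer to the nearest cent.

$9.53

Risk-neutral probability p = (1 + 0.09 − 0.65)/(1.45 − 0.65) = 0.4400/0.8000 = 0.5500
Terminal stock prices: S_uuu = 365.8, S_uud = 164, S_udd = 73.52, S_ddd = 32.95
Terminal payoffs (K − S): max(-275.8, 0) = 0, max(-74, 0) = 0, max(16.48, 0) = 16.48, max(57.05, 0) = 57.05
Node uu (S = 252.3): continuation = 1/1.09·[0.5500·0.0000 + 0.4500·0.0000] = 0.0000; exercise value = 0.0000 ≤ continuation, so V_uu = 0.0000
Node ud (S = 113.1): continuation = 1/1.09·[0.5500·0.0000 + 0.4500·16.4850] = 6.8057; exercise value = 0.0000 ≤ continuation, so V_ud = 6.8057
Node dd (S = 50.7): continuation = 1/1.09·[0.5500·16.4850 + 0.4500·57.0450] = 31.8688; exercise value = 39.3000 > continuation, so V_dd = 39.3000 (exercise)
Node u (S = 174): continuation = 1/1.09·[0.5500·0.0000 + 0.4500·6.8057] = 2.8097; exercise value = 0.0000 ≤ continuation, so V_u = 2.8097
Node d (S = 78): continuation = 1/1.09·[0.5500·6.8057 + 0.4500·39.3000] = 19.6589; exercise value = 12.0000 ≤ continuation, so V_d = 19.6589
Node 0 (S = 120): continuation = 1/1.09·[0.5500·2.8097 + 0.4500·19.6589] = 9.5338; exercise value = 0.0000 ≤ continuation, so V_0 = 9.5338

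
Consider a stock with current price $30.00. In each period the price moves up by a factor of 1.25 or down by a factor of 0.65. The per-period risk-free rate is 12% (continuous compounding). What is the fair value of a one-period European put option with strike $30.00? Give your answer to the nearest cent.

$1.90

Risk-neutral probability p = (e^0.12 − 0.65)/(1.25 − 0.65) = 0.4775/0.6000 = 0.7958
Terminal stock prices: S_u = 37.5, S_d = 19.5
Terminal payoffs (K − S): max(-7.5, 0) = 0, max(10.5, 0) = 10.5
Node 0 (S = 30): V_0 = e^(−0.12)·[0.7958·0.0000 + 0.2042·10.5000] = 1.9014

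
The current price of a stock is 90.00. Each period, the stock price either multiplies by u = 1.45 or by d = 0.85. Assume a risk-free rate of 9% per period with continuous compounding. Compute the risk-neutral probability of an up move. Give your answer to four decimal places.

Risk-neutral probability p = (e^0.09 − 0.85)/(1.45 − 0.85) = 0.2442/0.6000 = 0.4070

p = 0.4070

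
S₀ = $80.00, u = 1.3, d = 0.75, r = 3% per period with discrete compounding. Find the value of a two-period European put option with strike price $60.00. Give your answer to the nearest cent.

Risk-neutral probability p = (1 + 0.03 − 0.75)/(1.3 − 0.75) = 0.2800/0.5500 = 0.5091
Terminal stock prices: S_uu = 135.2, S_ud = 78, S_dd = 45
Terminal payoffs (K − S): max(-75.2, 0) = 0, max(-18, 0) = 0, max(15, 0) = 15
Node u (S = 104): V_u = 1/1.03·[0.5091·0.0000 + 0.4909·0.0000] = 0.0000
Node d (S = 60): V_d = 1/1.03·[0.5091·0.0000 + 0.4909·15.0000] = 7.1492
Node 0 (S = 80): V_0 = 1/1.03·[0.5091·0.0000 + 0.4909·7.1492] = 3.4074

$3.41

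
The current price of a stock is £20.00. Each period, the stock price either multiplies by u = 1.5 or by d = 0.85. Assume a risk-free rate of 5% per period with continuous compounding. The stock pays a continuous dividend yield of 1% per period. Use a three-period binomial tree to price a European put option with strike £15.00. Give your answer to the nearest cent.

Per-period risk-free factor R = e^0.05 = 1.0513; dividend-adjusted growth = e^(0.05−0.01) = 1.0408.
Risk-neutral probability p = (1.0408 − 0.85)/(1.5 − 0.85) = 0.1908/0.6500 = 0.2936
Terminal stock prices: S_uuu = 67.5, S_uud = 38.25, S_udd = 21.67, S_ddd = 12.28
Terminal payoffs (K − S): max(-52.5, 0) = 0, max(-23.25, 0) = 0, max(-6.675, 0) = 0, max(2.718, 0) = 2.718
Node uu (S = 45): V_uu = e^(−0.05)·[0.2936·0.0000 + 0.7064·0.0000] = 0.0000
Node ud (S = 25.5): V_ud = e^(−0.05)·[0.2936·0.0000 + 0.7064·0.0000] = 0.0000
Node dd (S = 14.45): V_dd = e^(−0.05)·[0.2936·0.0000 + 0.7064·2.7175] = 1.8261
Node u (S = 30): V_u = e^(−0.05)·[0.2936·0.0000 + 0.7064·0.0000] = 0.0000
Node d (S = 17): V_d = e^(−0.05)·[0.2936·0.0000 + 0.7064·1.8261] = 1.2271
Node 0 (S = 20): V_0 = e^(−0.05)·[0.2936·0.0000 + 0.7064·1.2271] = 0.8246

£0.82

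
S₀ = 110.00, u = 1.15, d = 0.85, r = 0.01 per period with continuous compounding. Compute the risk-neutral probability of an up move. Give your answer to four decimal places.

Risk-neutral probability p = (e^0.01 − 0.85)/(1.15 − 0.85) = 0.1601/0.3000 = 0.5335

p = 0.5335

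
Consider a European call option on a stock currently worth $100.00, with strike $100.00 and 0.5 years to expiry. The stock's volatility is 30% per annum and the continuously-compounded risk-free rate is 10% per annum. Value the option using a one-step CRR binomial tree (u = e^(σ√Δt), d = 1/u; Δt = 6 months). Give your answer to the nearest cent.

$12.75

CRR parameters: u = e^(σ√Δt) = e^(0.3·√0.5) = 1.2363, d = 1/u = 0.8089
Per-period rate: rΔt = 0.1·0.5 = 0.05, so R = e^0.05 = 1.0513
Risk-neutral probability p = (e^0.05 − 0.8089)/(1.2363 − 0.8089) = 0.2424/0.4275 = 0.5671
Terminal stock prices: S_u = 123.6, S_d = 80.89
Terminal payoffs (S − K): max(23.63, 0) = 23.63, max(-19.11, 0) = 0
Node 0 (S = 100): V_0 = e^(−0.05)·[0.5671·23.6311 + 0.4329·0.0000] = 12.7479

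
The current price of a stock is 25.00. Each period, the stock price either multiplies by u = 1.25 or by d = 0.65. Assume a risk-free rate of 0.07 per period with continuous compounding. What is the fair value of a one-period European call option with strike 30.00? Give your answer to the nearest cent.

Risk-neutral probability p = (e^0.07 − 0.65)/(1.25 − 0.65) = 0.4225/0.6000 = 0.7042
Terminal stock prices: S_u = 31.25, S_d = 16.25
Terminal payoffs (S − K): max(1.25, 0) = 1.25, max(-13.75, 0) = 0
Node 0 (S = 25): V_0 = e^(−0.07)·[0.7042·1.2500 + 0.2958·0.0000] = 0.8207

0.82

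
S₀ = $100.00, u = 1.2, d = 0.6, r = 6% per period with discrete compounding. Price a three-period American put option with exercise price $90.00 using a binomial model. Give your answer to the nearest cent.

Risk-neutral probability p = (1 + 0.06 − 0.6)/(1.2 − 0.6) = 0.4600/0.6000 = 0.7667
Terminal stock prices: S_uuu = 172.8, S_uud = 86.4, S_udd = 43.2, S_ddd = 21.6
Terminal payoffs (K − S): max(-82.8, 0) = 0, max(3.6, 0) = 3.6, max(46.8, 0) = 46.8, max(68.4, 0) = 68.4
Node uu (S = 144): continuation = 1/1.06·[0.7667·0.0000 + 0.2333·3.6000] = 0.7925; exercise value = 0.0000 ≤ continuation, so V_uu = 0.7925
Node ud (S = 72): continuation = 1/1.06·[0.7667·3.6000 + 0.2333·46.8000] = 12.9057; exercise value = 18.0000 > continuation, so V_ud = 18.0000 (exercise)
Node dd (S = 36): continuation = 1/1.06·[0.7667·46.8000 + 0.2333·68.4000] = 48.9057; exercise value = 54.0000 > continuation, so V_dd = 54.0000 (exercise)
Node u (S = 120): continuation = 1/1.06·[0.7667·0.7925 + 0.2333·18.0000] = 4.5354; exercise value = 0.0000 ≤ continuation, so V_u = 4.5354
Node d (S = 60): continuation = 1/1.06·[0.7667·18.0000 + 0.2333·54.0000] = 24.9057; exercise value = 30.0000 > continuation, so V_d = 30.0000 (exercise)
Node 0 (S = 100): continuation = 1/1.06·[0.7667·4.5354 + 0.2333·30.0000] = 9.8841; exercise value = 0.0000 ≤ continuation, so V_0 = 9.8841

$9.88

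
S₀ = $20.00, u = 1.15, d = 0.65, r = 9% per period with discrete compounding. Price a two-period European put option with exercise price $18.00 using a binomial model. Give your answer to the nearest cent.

Risk-neutral probability p = (1 + 0.09 − 0.65)/(1.15 − 0.65) = 0.4400/0.5000 = 0.8800
Terminal stock prices: S_uu = 26.45, S_ud = 14.95, S_dd = 8.45
Terminal payoffs (K − S): max(-8.45, 0) = 0, max(3.05, 0) = 3.05, max(9.55, 0) = 9.55
Node u (S = 23): V_u = 1/1.09·[0.8800·0.0000 + 0.1200·3.0500] = 0.3358
Node d (S = 13): V_d = 1/1.09·[0.8800·3.0500 + 0.1200·9.5500] = 3.5138
Node 0 (S = 20): V_0 = 1/1.09·[0.8800·0.3358 + 0.1200·3.5138] = 0.6579

$0.66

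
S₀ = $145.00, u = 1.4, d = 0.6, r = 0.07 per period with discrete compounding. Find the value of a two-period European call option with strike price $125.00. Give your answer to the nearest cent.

$47.99

Risk-neutral probability p = (1 + 0.07 − 0.6)/(1.4 − 0.6) = 0.4700/0.8000 = 0.5875
Terminal stock prices: S_uu = 284.2, S_ud = 121.8, S_dd = 52.2
Terminal payoffs (S − K): max(159.2, 0) = 159.2, max(-3.2, 0) = 0, max(-72.8, 0) = 0
Node u (S = 203): V_u = 1/1.07·[0.5875·159.2000 + 0.4125·0.0000] = 87.4112
Node d (S = 87): V_d = 1/1.07·[0.5875·0.0000 + 0.4125·0.0000] = 0.0000
Node 0 (S = 145): V_0 = 1/1.07·[0.5875·87.4112 + 0.4125·0.0000] = 47.9945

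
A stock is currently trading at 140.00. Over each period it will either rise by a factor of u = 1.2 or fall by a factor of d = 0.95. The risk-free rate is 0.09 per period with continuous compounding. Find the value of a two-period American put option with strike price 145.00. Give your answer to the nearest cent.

5.00

Risk-neutral probability p = (e^0.09 − 0.95)/(1.2 − 0.95) = 0.1442/0.2500 = 0.5767
Terminal stock prices: S_uu = 201.6, S_ud = 159.6, S_dd = 126.3
Terminal payoffs (K − S): max(-56.6, 0) = 0, max(-14.6, 0) = 0, max(18.65, 0) = 18.65
Node u (S = 168): continuation = e^(−0.09)·[0.5767·0.0000 + 0.4233·0.0000] = 0.0000; exercise value = 0.0000 ≤ continuation, so V_u = 0.0000
Node d (S = 133): continuation = e^(−0.09)·[0.5767·0.0000 + 0.4233·18.6500] = 7.2151; exercise value = 12.0000 > continuation, so V_d = 12.0000 (exercise)
Node 0 (S = 140): continuation = e^(−0.09)·[0.5767·0.0000 + 0.4233·12.0000] = 4.6424; exercise value = 5.0000 > continuation, so V_0 = 5.0000 (exercise)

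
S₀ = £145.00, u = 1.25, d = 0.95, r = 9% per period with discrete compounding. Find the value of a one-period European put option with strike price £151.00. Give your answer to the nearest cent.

£6.48

Risk-neutral probability p = (1 + 0.09 − 0.95)/(1.25 − 0.95) = 0.1400/0.3000 = 0.4667
Terminal stock prices: S_u = 181.2, S_d = 137.8
Terminal payoffs (K − S): max(-30.25, 0) = 0, max(13.25, 0) = 13.25
Node 0 (S = 145): V_0 = 1/1.09·[0.4667·0.0000 + 0.5333·13.2500] = 6.4832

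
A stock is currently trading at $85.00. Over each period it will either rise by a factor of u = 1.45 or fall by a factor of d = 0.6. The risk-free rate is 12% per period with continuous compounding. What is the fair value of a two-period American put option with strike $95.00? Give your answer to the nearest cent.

$18.71

Risk-neutral probability p = (e^0.12 − 0.6)/(1.45 − 0.6) = 0.5275/0.8500 = 0.6206
Terminal stock prices: S_uu = 178.7, S_ud = 73.95, S_dd = 30.6
Terminal payoffs (K − S): max(-83.71, 0) = 0, max(21.05, 0) = 21.05, max(64.4, 0) = 64.4
Node u (S = 123.2): continuation = e^(−0.12)·[0.6206·0.0000 + 0.3794·21.0500] = 7.0836; exercise value = 0.0000 ≤ continuation, so V_u = 7.0836
Node d (S = 51): continuation = e^(−0.12)·[0.6206·21.0500 + 0.3794·64.4000] = 33.2574; exercise value = 44.0000 > continuation, so V_d = 44.0000 (exercise)
Node 0 (S = 85): continuation = e^(−0.12)·[0.6206·7.0836 + 0.3794·44.0000] = 18.7054; exercise value = 10.0000 ≤ continuation, so V_0 = 18.7054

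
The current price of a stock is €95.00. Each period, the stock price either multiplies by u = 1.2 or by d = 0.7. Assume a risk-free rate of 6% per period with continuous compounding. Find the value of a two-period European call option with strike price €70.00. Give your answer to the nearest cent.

€34.50

Risk-neutral probability p = (e^0.06 − 0.7)/(1.2 − 0.7) = 0.3618/0.5000 = 0.7237
Terminal stock prices: S_uu = 136.8, S_ud = 79.8, S_dd = 46.55
Terminal payoffs (S − K): max(66.8, 0) = 66.8, max(9.8, 0) = 9.8, max(-23.45, 0) = 0
Node u (S = 114): V_u = e^(−0.06)·[0.7237·66.8000 + 0.2763·9.8000] = 48.0765
Node d (S = 66.5): V_d = e^(−0.06)·[0.7237·9.8000 + 0.2763·0.0000] = 6.6790
Node 0 (S = 95): V_0 = e^(−0.06)·[0.7237·48.0765 + 0.2763·6.6790] = 34.5037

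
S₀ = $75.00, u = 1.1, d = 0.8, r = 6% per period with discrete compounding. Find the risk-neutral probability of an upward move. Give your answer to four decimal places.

p = 0.8667

Risk-neutral probability p = (1 + 0.06 − 0.8)/(1.1 − 0.8) = 0.2600/0.3000 = 0.8667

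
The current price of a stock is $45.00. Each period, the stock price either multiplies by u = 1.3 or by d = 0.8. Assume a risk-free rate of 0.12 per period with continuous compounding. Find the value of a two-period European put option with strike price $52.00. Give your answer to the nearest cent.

Risk-neutral probability p = (e^0.12 − 0.8)/(1.3 − 0.8) = 0.3275/0.5000 = 0.6550
Terminal stock prices: S_uu = 76.05, S_ud = 46.8, S_dd = 28.8
Terminal payoffs (K − S): max(-24.05, 0) = 0, max(5.2, 0) = 5.2, max(23.2, 0) = 23.2
Node u (S = 58.5): V_u = e^(−0.12)·[0.6550·0.0000 + 0.3450·5.2000] = 1.5912
Node d (S = 36): V_d = e^(−0.12)·[0.6550·5.2000 + 0.3450·23.2000] = 10.1199
Node 0 (S = 45): V_0 = e^(−0.12)·[0.6550·1.5912 + 0.3450·10.1199] = 4.0210

$4.02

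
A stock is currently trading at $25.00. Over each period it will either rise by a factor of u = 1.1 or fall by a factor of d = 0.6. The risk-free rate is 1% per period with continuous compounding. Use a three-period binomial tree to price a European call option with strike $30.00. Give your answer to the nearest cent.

$1.75

Risk-neutral probability p = (e^0.01 − 0.6)/(1.1 − 0.6) = 0.4101/0.5000 = 0.8201
Terminal stock prices: S_uuu = 33.28, S_uud = 18.15, S_udd = 9.9, S_ddd = 5.4
Terminal payoffs (S − K): max(3.275, 0) = 3.275, max(-11.85, 0) = 0, max(-20.1, 0) = 0, max(-24.6, 0) = 0
Node uu (S = 30.25): V_uu = e^(−0.01)·[0.8201·3.2750 + 0.1799·0.0000] = 2.6591
Node ud (S = 16.5): V_ud = e^(−0.01)·[0.8201·0.0000 + 0.1799·0.0000] = 0.0000
Node dd (S = 9): V_dd = e^(−0.01)·[0.8201·0.0000 + 0.1799·0.0000] = 0.0000
Node u (S = 27.5): V_u = e^(−0.01)·[0.8201·2.6591 + 0.1799·0.0000] = 2.1590
Node d (S = 15): V_d = e^(−0.01)·[0.8201·0.0000 + 0.1799·0.0000] = 0.0000
Node 0 (S = 25): V_0 = e^(−0.01)·[0.8201·2.1590 + 0.1799·0.0000] = 1.7530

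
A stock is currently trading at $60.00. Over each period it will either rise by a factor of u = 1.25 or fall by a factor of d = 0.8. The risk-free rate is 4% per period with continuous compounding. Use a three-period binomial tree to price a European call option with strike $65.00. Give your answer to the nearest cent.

Risk-neutral probability p = (e^0.04 − 0.8)/(1.25 − 0.8) = 0.2408/0.4500 = 0.5351
Terminal stock prices: S_uuu = 117.2, S_uud = 75, S_udd = 48, S_ddd = 30.72
Terminal payoffs (S − K): max(52.19, 0) = 52.19, max(10, 0) = 10, max(-17, 0) = 0, max(-34.28, 0) = 0
Node uu (S = 93.75): V_uu = e^(−0.04)·[0.5351·52.1875 + 0.4649·10.0000] = 31.2987
Node ud (S = 60): V_ud = e^(−0.04)·[0.5351·10.0000 + 0.4649·0.0000] = 5.1415
Node dd (S = 38.4): V_dd = e^(−0.04)·[0.5351·0.0000 + 0.4649·0.0000] = 0.0000
Node u (S = 75): V_u = e^(−0.04)·[0.5351·31.2987 + 0.4649·5.1415] = 18.3887
Node d (S = 48): V_d = e^(−0.04)·[0.5351·5.1415 + 0.4649·0.0000] = 2.6435
Node 0 (S = 60): V_0 = e^(−0.04)·[0.5351·18.3887 + 0.4649·2.6435] = 10.6353

$10.64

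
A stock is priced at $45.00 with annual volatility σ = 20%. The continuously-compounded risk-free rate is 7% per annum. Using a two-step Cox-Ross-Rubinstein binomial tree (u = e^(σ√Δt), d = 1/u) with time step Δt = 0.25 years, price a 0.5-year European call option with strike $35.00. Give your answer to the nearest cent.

CRR parameters: u = e^(σ√Δt) = e^(0.2·√0.25) = 1.1052, d = 1/u = 0.9048
Per-period rate: rΔt = 0.07·0.25 = 0.0175, so R = e^0.0175 = 1.0177
Risk-neutral probability p = (e^0.0175 − 0.9048)/(1.1052 − 0.9048) = 0.1128/0.2003 = 0.5631
Terminal stock prices: S_uu = 54.96, S_ud = 45, S_dd = 36.84
Terminal payoffs (S − K): max(19.96, 0) = 19.96, max(10, 0) = 10, max(1.843, 0) = 1.843
Node u (S = 49.73): V_u = e^(−0.0175)·[0.5631·19.9631 + 0.4369·10.0000] = 15.3399
Node d (S = 40.72): V_d = e^(−0.0175)·[0.5631·10.0000 + 0.4369·1.8429] = 6.3249
Node 0 (S = 45): V_0 = e^(−0.0175)·[0.5631·15.3399 + 0.4369·6.3249] = 11.2038

$11.20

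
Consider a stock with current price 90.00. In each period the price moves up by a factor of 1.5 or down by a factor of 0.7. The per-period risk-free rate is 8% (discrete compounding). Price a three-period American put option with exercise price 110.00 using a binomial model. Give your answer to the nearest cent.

Risk-neutral probability p = (1 + 0.08 − 0.7)/(1.5 − 0.7) = 0.3800/0.8000 = 0.4750
Terminal stock prices: S_uuu = 303.8, S_uud = 141.8, S_udd = 66.15, S_ddd = 30.87
Terminal payoffs (K − S): max(-193.8, 0) = 0, max(-31.75, 0) = 0, max(43.85, 0) = 43.85, max(79.13, 0) = 79.13
Node uu (S = 202.5): continuation = 1/1.08·[0.4750·0.0000 + 0.5250·0.0000] = 0.0000; exercise value = 0.0000 ≤ continuation, so V_uu = 0.0000
Node ud (S = 94.5): continuation = 1/1.08·[0.4750·0.0000 + 0.5250·43.8500] = 21.3160; exercise value = 15.5000 ≤ continuation, so V_ud = 21.3160
Node dd (S = 44.1): continuation = 1/1.08·[0.4750·43.8500 + 0.5250·79.1300] = 57.7519; exercise value = 65.9000 > continuation, so V_dd = 65.9000 (exercise)
Node u (S = 135): continuation = 1/1.08·[0.4750·0.0000 + 0.5250·21.3160] = 10.3619; exercise value = 0.0000 ≤ continuation, so V_u = 10.3619
Node d (S = 63): continuation = 1/1.08·[0.4750·21.3160 + 0.5250·65.9000] = 41.4098; exercise value = 47.0000 > continuation, so V_d = 47.0000 (exercise)
Node 0 (S = 90): continuation = 1/1.08·[0.4750·10.3619 + 0.5250·47.0000] = 27.4046; exercise value = 20.0000 ≤ continuation, so V_0 = 27.4046

27.40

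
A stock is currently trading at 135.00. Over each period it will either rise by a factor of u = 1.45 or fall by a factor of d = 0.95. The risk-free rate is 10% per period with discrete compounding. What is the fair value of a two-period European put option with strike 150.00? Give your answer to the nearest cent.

Risk-neutral probability p = (1 + 0.1 − 0.95)/(1.45 − 0.95) = 0.1500/0.5000 = 0.3000
Terminal stock prices: S_uu = 283.8, S_ud = 186, S_dd = 121.8
Terminal payoffs (K − S): max(-133.8, 0) = 0, max(-35.96, 0) = 0, max(28.16, 0) = 28.16
Node u (S = 195.8): V_u = 1/1.1·[0.3000·0.0000 + 0.7000·0.0000] = 0.0000
Node d (S = 128.2): V_d = 1/1.1·[0.3000·0.0000 + 0.7000·28.1625] = 17.9216
Node 0 (S = 135): V_0 = 1/1.1·[0.3000·0.0000 + 0.7000·17.9216] = 11.4046

11.40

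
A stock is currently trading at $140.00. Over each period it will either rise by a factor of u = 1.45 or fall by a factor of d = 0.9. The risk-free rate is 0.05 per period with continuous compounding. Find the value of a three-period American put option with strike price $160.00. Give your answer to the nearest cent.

$23.45

Risk-neutral probability p = (e^0.05 − 0.9)/(1.45 − 0.9) = 0.1513/0.5500 = 0.2750
Terminal stock prices: S_uuu = 426.8, S_uud = 264.9, S_udd = 164.4, S_ddd = 102.1
Terminal payoffs (K − S): max(-266.8, 0) = 0, max(-104.9, 0) = 0, max(-4.43, 0) = 0, max(57.94, 0) = 57.94
Node uu (S = 294.4): continuation = e^(−0.05)·[0.2750·0.0000 + 0.7250·0.0000] = 0.0000; exercise value = 0.0000 ≤ continuation, so V_uu = 0.0000
Node ud (S = 182.7): continuation = e^(−0.05)·[0.2750·0.0000 + 0.7250·0.0000] = 0.0000; exercise value = 0.0000 ≤ continuation, so V_ud = 0.0000
Node dd (S = 113.4): continuation = e^(−0.05)·[0.2750·0.0000 + 0.7250·57.9400] = 39.9557; exercise value = 46.6000 > continuation, so V_dd = 46.6000 (exercise)
Node u (S = 203): continuation = e^(−0.05)·[0.2750·0.0000 + 0.7250·0.0000] = 0.0000; exercise value = 0.0000 ≤ continuation, so V_u = 0.0000
Node d (S = 126): continuation = e^(−0.05)·[0.2750·0.0000 + 0.7250·46.6000] = 32.1356; exercise value = 34.0000 > continuation, so V_d = 34.0000 (exercise)
Node 0 (S = 140): continuation = e^(−0.05)·[0.2750·0.0000 + 0.7250·34.0000] = 23.4466; exercise value = 20.0000 ≤ continuation, so V_0 = 23.4466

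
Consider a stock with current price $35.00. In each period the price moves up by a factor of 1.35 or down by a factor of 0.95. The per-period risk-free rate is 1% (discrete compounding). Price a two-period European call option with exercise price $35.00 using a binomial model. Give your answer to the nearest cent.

$3.11

Risk-neutral probability p = (1 + 0.01 − 0.95)/(1.35 − 0.95) = 0.0600/0.4000 = 0.1500
Terminal stock prices: S_uu = 63.79, S_ud = 44.89, S_dd = 31.59
Terminal payoffs (S − K): max(28.79, 0) = 28.79, max(9.887, 0) = 9.887, max(-3.413, 0) = 0
Node u (S = 47.25): V_u = 1/1.01·[0.1500·28.7875 + 0.8500·9.8875] = 12.5965
Node d (S = 33.25): V_d = 1/1.01·[0.1500·9.8875 + 0.8500·0.0000] = 1.4684
Node 0 (S = 35): V_0 = 1/1.01·[0.1500·12.5965 + 0.8500·1.4684] = 3.1066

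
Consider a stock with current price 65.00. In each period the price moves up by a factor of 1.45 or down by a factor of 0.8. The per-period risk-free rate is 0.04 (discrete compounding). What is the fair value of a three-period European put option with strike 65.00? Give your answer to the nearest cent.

8.91

Risk-neutral probability p = (1 + 0.04 − 0.8)/(1.45 − 0.8) = 0.2400/0.6500 = 0.3692
Terminal stock prices: S_uuu = 198.2, S_uud = 109.3, S_udd = 60.32, S_ddd = 33.28
Terminal payoffs (K − S): max(-133.2, 0) = 0, max(-44.33, 0) = 0, max(4.68, 0) = 4.68, max(31.72, 0) = 31.72
Node uu (S = 136.7): V_uu = 1/1.04·[0.3692·0.0000 + 0.6308·0.0000] = 0.0000
Node ud (S = 75.4): V_ud = 1/1.04·[0.3692·0.0000 + 0.6308·4.6800] = 2.8385
Node dd (S = 41.6): V_dd = 1/1.04·[0.3692·4.6800 + 0.6308·31.7200] = 20.9000
Node u (S = 94.25): V_u = 1/1.04·[0.3692·0.0000 + 0.6308·2.8385] = 1.7216
Node d (S = 52): V_d = 1/1.04·[0.3692·2.8385 + 0.6308·20.9000] = 13.6838
Node 0 (S = 65): V_0 = 1/1.04·[0.3692·1.7216 + 0.6308·13.6838] = 8.9105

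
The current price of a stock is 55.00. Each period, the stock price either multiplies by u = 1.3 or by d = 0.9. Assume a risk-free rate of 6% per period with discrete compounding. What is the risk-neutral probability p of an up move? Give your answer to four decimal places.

Risk-neutral probability p = (1 + 0.06 − 0.9)/(1.3 − 0.9) = 0.1600/0.4000 = 0.4000

p = 0.4000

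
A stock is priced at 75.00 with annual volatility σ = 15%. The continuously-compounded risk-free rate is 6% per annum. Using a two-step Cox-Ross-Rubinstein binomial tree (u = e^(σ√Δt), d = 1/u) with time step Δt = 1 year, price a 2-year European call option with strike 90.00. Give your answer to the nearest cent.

4.45

CRR parameters: u = e^(σ√Δt) = e^(0.15·√1) = 1.1618, d = 1/u = 0.8607
Per-period rate: rΔt = 0.06·1 = 0.06, so R = e^0.06 = 1.0618
Risk-neutral probability p = (e^0.06 − 0.8607)/(1.1618 − 0.8607) = 0.2011/0.3011 = 0.6679
Terminal stock prices: S_uu = 101.2, S_ud = 75, S_dd = 55.56
Terminal payoffs (S − K): max(11.24, 0) = 11.24, max(-15, 0) = 0, max(-34.44, 0) = 0
Node u (S = 87.14): V_u = e^(−0.06)·[0.6679·11.2394 + 0.3321·0.0000] = 7.0699
Node d (S = 64.55): V_d = e^(−0.06)·[0.6679·0.0000 + 0.3321·0.0000] = 0.0000
Node 0 (S = 75): V_0 = e^(−0.06)·[0.6679·7.0699 + 0.3321·0.0000] = 4.4471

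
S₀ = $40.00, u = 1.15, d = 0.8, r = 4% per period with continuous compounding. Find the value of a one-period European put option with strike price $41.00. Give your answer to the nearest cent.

Risk-neutral probability p = (e^0.04 − 0.8)/(1.15 − 0.8) = 0.2408/0.3500 = 0.6880
Terminal stock prices: S_u = 46, S_d = 32
Terminal payoffs (K − S): max(-5, 0) = 0, max(9, 0) = 9
Node 0 (S = 40): V_0 = e^(−0.04)·[0.6880·0.0000 + 0.3120·9.0000] = 2.6976

$2.70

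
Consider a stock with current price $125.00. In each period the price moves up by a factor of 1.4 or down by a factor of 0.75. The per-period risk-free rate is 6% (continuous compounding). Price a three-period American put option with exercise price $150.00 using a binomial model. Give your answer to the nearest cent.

Risk-neutral probability p = (e^0.06 − 0.75)/(1.4 − 0.75) = 0.3118/0.6500 = 0.4797
Terminal stock prices: S_uuu = 343, S_uud = 183.7, S_udd = 98.44, S_ddd = 52.73
Terminal payoffs (K − S): max(-193, 0) = 0, max(-33.75, 0) = 0, max(51.56, 0) = 51.56, max(97.27, 0) = 97.27
Node uu (S = 245): continuation = e^(−0.06)·[0.4797·0.0000 + 0.5203·0.0000] = 0.0000; exercise value = 0.0000 ≤ continuation, so V_uu = 0.0000
Node ud (S = 131.2): continuation = e^(−0.06)·[0.4797·0.0000 + 0.5203·51.5625] = 25.2633; exercise value = 18.7500 ≤ continuation, so V_ud = 25.2633
Node dd (S = 70.31): continuation = e^(−0.06)·[0.4797·51.5625 + 0.5203·97.2656] = 70.9522; exercise value = 79.6875 > continuation, so V_dd = 79.6875 (exercise)
Node u (S = 175): continuation = e^(−0.06)·[0.4797·0.0000 + 0.5203·25.2633] = 12.3779; exercise value = 0.0000 ≤ continuation, so V_u = 12.3779
Node d (S = 93.75): continuation = e^(−0.06)·[0.4797·25.2633 + 0.5203·79.6875] = 50.4574; exercise value = 56.2500 > continuation, so V_d = 56.2500 (exercise)
Node 0 (S = 125): continuation = e^(−0.06)·[0.4797·12.3779 + 0.5203·56.2500] = 33.1524; exercise value = 25.0000 ≤ continuation, so V_0 = 33.1524

$33.15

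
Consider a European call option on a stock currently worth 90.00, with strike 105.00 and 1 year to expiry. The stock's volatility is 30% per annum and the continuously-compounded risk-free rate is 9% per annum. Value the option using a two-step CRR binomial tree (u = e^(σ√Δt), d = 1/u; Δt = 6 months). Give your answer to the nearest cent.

CRR parameters: u = e^(σ√Δt) = e^(0.3·√0.5) = 1.2363, d = 1/u = 0.8089
Per-period rate: rΔt = 0.09·0.5 = 0.045, so R = e^0.045 = 1.0460
Risk-neutral probability p = (e^0.045 − 0.8089)/(1.2363 − 0.8089) = 0.2372/0.4275 = 0.5548
Terminal stock prices: S_uu = 137.6, S_ud = 90, S_dd = 58.88
Terminal payoffs (S − K): max(32.56, 0) = 32.56, max(-15, 0) = 0, max(-46.12, 0) = 0
Node u (S = 111.3): V_u = e^(−0.045)·[0.5548·32.5619 + 0.4452·0.0000] = 17.2718
Node d (S = 72.8): V_d = e^(−0.045)·[0.5548·0.0000 + 0.4452·0.0000] = 0.0000
Node 0 (S = 90): V_0 = e^(−0.045)·[0.5548·17.2718 + 0.4452·0.0000] = 9.1615

9.16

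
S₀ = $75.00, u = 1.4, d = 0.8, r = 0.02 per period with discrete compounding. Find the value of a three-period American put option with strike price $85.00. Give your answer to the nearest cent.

$19.20

Risk-neutral probability p = (1 + 0.02 − 0.8)/(1.4 − 0.8) = 0.2200/0.6000 = 0.3667
Terminal stock prices: S_uuu = 205.8, S_uud = 117.6, S_udd = 67.2, S_ddd = 38.4
Terminal payoffs (K − S): max(-120.8, 0) = 0, max(-32.6, 0) = 0, max(17.8, 0) = 17.8, max(46.6, 0) = 46.6
Node uu (S = 147): continuation = 1/1.02·[0.3667·0.0000 + 0.6333·0.0000] = 0.0000; exercise value = 0.0000 ≤ continuation, so V_uu = 0.0000
Node ud (S = 84): continuation = 1/1.02·[0.3667·0.0000 + 0.6333·17.8000] = 11.0523; exercise value = 1.0000 ≤ continuation, so V_ud = 11.0523
Node dd (S = 48): continuation = 1/1.02·[0.3667·17.8000 + 0.6333·46.6000] = 35.3333; exercise value = 37.0000 > continuation, so V_dd = 37.0000 (exercise)
Node u (S = 105): continuation = 1/1.02·[0.3667·0.0000 + 0.6333·11.0523] = 6.8625; exercise value = 0.0000 ≤ continuation, so V_u = 6.8625
Node d (S = 60): continuation = 1/1.02·[0.3667·11.0523 + 0.6333·37.0000] = 26.9469; exercise value = 25.0000 ≤ continuation, so V_d = 26.9469
Node 0 (S = 75): continuation = 1/1.02·[0.3667·6.8625 + 0.6333·26.9469] = 19.1987; exercise value = 10.0000 ≤ continuation, so V_0 = 19.1987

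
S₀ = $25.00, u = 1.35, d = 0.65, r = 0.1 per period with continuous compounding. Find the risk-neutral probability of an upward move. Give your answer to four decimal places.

Risk-neutral probability p = (e^0.1 − 0.65)/(1.35 − 0.65) = 0.4552/0.7000 = 0.6502

p = 0.6502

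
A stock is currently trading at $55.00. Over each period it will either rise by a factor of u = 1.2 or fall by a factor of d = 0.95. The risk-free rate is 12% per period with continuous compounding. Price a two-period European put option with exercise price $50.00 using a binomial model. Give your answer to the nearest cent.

$0.02

Risk-neutral probability p = (e^0.12 − 0.95)/(1.2 − 0.95) = 0.1775/0.2500 = 0.7100
Terminal stock prices: S_uu = 79.2, S_ud = 62.7, S_dd = 49.64
Terminal payoffs (K − S): max(-29.2, 0) = 0, max(-12.7, 0) = 0, max(0.3625, 0) = 0.3625
Node u (S = 66): V_u = e^(−0.12)·[0.7100·0.0000 + 0.2900·0.0000] = 0.0000
Node d (S = 52.25): V_d = e^(−0.12)·[0.7100·0.0000 + 0.2900·0.3625] = 0.0932
Node 0 (S = 55): V_0 = e^(−0.12)·[0.7100·0.0000 + 0.2900·0.0932] = 0.0240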